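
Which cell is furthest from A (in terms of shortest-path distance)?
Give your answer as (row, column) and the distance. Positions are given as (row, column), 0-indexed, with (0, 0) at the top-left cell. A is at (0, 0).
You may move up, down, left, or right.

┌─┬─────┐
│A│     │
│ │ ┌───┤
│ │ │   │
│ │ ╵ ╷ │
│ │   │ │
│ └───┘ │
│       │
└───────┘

Computing BFS distances from A to all cells:
Furthest cell: (0, 3)
Distance: 15 steps

Path from A to the furthest cell:

┌─┬─────┐
│A│↱ → B│
│ │ ┌───┤
│↓│↑│↓ ↰│
│ │ ╵ ╷ │
│↓│↑ ↲│↑│
│ └───┘ │
│↳ → → ↑│
└───────┘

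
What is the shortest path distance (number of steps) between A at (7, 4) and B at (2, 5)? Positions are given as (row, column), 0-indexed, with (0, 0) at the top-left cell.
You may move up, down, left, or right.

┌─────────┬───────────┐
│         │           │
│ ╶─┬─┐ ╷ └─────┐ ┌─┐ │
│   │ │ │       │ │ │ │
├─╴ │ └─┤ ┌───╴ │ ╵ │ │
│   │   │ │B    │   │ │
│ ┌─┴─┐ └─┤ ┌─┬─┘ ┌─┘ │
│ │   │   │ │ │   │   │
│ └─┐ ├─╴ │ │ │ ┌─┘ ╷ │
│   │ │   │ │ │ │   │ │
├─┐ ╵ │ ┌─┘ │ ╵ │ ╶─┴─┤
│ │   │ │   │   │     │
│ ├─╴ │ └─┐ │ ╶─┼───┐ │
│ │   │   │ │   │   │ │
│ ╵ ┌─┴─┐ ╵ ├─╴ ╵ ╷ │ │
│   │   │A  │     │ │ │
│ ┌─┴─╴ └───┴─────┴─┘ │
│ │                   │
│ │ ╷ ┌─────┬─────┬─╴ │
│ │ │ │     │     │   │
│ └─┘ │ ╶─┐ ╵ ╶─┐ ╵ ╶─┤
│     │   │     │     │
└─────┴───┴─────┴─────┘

Finding path from (7, 4) to (2, 5):
Path: (7,4) → (7,5) → (6,5) → (5,5) → (4,5) → (3,5) → (2,5)
Distance: 6 steps

Solution:

┌─────────┬───────────┐
│         │           │
│ ╶─┬─┐ ╷ └─────┐ ┌─┐ │
│   │ │ │       │ │ │ │
├─╴ │ └─┤ ┌───╴ │ ╵ │ │
│   │   │ │B    │   │ │
│ ┌─┴─┐ └─┤ ┌─┬─┘ ┌─┘ │
│ │   │   │↑│ │   │   │
│ └─┐ ├─╴ │ │ │ ┌─┘ ╷ │
│   │ │   │↑│ │ │   │ │
├─┐ ╵ │ ┌─┘ │ ╵ │ ╶─┴─┤
│ │   │ │  ↑│   │     │
│ ├─╴ │ └─┐ │ ╶─┼───┐ │
│ │   │   │↑│   │   │ │
│ ╵ ┌─┴─┐ ╵ ├─╴ ╵ ╷ │ │
│   │   │A ↑│     │ │ │
│ ┌─┴─╴ └───┴─────┴─┘ │
│ │                   │
│ │ ╷ ┌─────┬─────┬─╴ │
│ │ │ │     │     │   │
│ └─┘ │ ╶─┐ ╵ ╶─┐ ╵ ╶─┤
│     │   │     │     │
└─────┴───┴─────┴─────┘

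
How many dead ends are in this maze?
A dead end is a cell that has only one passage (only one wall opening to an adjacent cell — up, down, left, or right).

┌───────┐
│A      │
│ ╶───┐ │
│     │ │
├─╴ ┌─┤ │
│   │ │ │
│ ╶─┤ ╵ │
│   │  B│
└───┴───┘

Checking each cell for number of passages:

Dead ends found at positions:
  (1, 2)
  (2, 2)
  (3, 1)
Total dead ends: 3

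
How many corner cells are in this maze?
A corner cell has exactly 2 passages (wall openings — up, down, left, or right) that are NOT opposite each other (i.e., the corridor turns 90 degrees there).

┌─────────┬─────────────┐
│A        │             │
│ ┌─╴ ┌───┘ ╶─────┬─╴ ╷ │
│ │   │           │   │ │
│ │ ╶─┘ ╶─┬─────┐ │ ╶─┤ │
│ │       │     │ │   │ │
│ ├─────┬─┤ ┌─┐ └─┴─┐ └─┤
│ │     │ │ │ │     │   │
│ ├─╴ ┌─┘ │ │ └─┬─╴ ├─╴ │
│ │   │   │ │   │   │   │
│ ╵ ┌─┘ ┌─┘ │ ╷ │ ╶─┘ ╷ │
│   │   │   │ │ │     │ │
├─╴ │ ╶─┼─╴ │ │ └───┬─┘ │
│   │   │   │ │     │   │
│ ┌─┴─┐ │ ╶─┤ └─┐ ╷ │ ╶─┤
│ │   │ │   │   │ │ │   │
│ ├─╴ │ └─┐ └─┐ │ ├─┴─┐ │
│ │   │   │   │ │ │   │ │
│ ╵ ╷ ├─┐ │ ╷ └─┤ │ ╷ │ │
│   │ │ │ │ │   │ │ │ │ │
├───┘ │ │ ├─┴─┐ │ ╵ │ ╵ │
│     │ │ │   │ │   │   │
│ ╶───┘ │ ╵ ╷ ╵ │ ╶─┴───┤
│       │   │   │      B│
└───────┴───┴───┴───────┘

Counting corner cells (2 non-opposite passages):
Total corners: 72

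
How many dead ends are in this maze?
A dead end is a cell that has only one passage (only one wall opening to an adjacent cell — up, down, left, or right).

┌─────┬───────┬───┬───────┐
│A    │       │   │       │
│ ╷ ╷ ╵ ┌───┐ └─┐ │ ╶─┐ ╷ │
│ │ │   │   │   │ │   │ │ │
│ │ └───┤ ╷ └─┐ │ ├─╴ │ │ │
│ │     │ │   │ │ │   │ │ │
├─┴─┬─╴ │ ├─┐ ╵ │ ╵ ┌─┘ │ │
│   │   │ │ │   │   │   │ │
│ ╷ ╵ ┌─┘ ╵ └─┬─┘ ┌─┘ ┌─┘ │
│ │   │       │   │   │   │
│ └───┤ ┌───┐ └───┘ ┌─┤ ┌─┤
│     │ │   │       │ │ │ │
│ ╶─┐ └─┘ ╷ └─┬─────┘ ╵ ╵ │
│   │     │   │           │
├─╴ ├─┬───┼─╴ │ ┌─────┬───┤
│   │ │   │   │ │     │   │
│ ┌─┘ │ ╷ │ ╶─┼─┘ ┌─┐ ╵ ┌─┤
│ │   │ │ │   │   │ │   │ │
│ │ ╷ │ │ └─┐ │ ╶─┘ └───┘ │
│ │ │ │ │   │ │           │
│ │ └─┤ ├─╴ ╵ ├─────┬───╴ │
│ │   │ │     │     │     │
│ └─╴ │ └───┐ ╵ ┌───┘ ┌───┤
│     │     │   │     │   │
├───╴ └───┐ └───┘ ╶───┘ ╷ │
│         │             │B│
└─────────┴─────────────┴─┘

Checking each cell for number of passages:

Dead ends found at positions:
  (0, 7)
  (2, 0)
  (3, 5)
  (4, 7)
  (5, 3)
  (5, 10)
  (5, 12)
  (7, 2)
  (7, 7)
  (7, 12)
  (8, 9)
  (8, 12)
  (9, 2)
  (10, 4)
  (10, 9)
  (12, 0)
  (12, 4)
  (12, 12)
Total dead ends: 18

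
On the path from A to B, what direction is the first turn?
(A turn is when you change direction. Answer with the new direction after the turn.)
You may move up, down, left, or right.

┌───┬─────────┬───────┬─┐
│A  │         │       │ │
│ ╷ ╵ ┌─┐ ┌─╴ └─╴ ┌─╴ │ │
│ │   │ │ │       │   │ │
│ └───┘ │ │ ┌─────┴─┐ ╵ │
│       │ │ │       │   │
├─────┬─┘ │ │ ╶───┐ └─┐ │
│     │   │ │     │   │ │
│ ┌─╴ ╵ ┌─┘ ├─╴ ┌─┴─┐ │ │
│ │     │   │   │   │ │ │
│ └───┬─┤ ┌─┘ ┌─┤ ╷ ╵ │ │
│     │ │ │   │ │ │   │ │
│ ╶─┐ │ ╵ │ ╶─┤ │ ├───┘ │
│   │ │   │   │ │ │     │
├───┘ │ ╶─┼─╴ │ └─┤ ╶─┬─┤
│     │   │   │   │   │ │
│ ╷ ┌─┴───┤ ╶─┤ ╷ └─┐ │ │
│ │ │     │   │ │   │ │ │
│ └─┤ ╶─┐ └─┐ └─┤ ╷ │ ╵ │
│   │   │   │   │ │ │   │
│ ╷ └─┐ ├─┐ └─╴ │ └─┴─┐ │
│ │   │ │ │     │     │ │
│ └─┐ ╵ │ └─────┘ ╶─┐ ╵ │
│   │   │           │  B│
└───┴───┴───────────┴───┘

Directions: right, down, right, up, right, right, right, right, down, right, right, up, right, right, down, down, right, down, down, down, down, left, left, down, right, down, down, right, down, down
First turn direction: down

Solution:

┌───┬─────────┬───────┬─┐
│A ↓│↱ → → → ↓│  ↱ → ↓│ │
│ ╷ ╵ ┌─┐ ┌─╴ └─╴ ┌─╴ │ │
│ │↳ ↑│ │ │  ↳ → ↑│  ↓│ │
│ └───┘ │ │ ┌─────┴─┐ ╵ │
│       │ │ │       │↳ ↓│
├─────┬─┘ │ │ ╶───┐ └─┐ │
│     │   │ │     │   │↓│
│ ┌─╴ ╵ ┌─┘ ├─╴ ┌─┴─┐ │ │
│ │     │   │   │   │ │↓│
│ └───┬─┤ ┌─┘ ┌─┤ ╷ ╵ │ │
│     │ │ │   │ │ │   │↓│
│ ╶─┐ │ ╵ │ ╶─┤ │ ├───┘ │
│   │ │   │   │ │ │↓ ← ↲│
├───┘ │ ╶─┼─╴ │ └─┤ ╶─┬─┤
│     │   │   │   │↳ ↓│ │
│ ╷ ┌─┴───┤ ╶─┤ ╷ └─┐ │ │
│ │ │     │   │ │   │↓│ │
│ └─┤ ╶─┐ └─┐ └─┤ ╷ │ ╵ │
│   │   │   │   │ │ │↳ ↓│
│ ╷ └─┐ ├─┐ └─╴ │ └─┴─┐ │
│ │   │ │ │     │     │↓│
│ └─┐ ╵ │ └─────┘ ╶─┐ ╵ │
│   │   │           │  B│
└───┴───┴───────────┴───┘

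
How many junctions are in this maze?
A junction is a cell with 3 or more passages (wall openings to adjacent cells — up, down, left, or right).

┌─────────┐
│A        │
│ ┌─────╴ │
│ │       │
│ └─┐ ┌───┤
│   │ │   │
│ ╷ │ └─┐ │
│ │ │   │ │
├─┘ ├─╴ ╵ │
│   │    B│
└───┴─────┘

Checking each cell for number of passages:

Junctions found (3+ passages):
  (1, 2): 3 passages
  (2, 0): 3 passages
  (4, 3): 3 passages
Total junctions: 3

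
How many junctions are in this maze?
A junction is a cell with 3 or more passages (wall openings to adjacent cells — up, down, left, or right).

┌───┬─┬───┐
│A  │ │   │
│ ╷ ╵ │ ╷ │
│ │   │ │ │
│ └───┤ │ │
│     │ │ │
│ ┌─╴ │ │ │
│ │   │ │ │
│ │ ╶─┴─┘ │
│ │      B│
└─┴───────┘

Checking each cell for number of passages:

Junctions found (3+ passages):
  (2, 0): 3 passages
Total junctions: 1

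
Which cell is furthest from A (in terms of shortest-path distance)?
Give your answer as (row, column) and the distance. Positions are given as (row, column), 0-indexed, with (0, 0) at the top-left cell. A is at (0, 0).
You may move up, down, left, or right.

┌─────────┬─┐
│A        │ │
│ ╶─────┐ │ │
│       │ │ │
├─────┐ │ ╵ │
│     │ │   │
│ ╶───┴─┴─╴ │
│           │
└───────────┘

Computing BFS distances from A to all cells:
Furthest cell: (2, 2)
Distance: 16 steps

Path from A to the furthest cell:

┌─────────┬─┐
│A → → → ↓│ │
│ ╶─────┐ │ │
│       │↓│ │
├─────┐ │ ╵ │
│↱ → B│ │↳ ↓│
│ ╶───┴─┴─╴ │
│↑ ← ← ← ← ↲│
└───────────┘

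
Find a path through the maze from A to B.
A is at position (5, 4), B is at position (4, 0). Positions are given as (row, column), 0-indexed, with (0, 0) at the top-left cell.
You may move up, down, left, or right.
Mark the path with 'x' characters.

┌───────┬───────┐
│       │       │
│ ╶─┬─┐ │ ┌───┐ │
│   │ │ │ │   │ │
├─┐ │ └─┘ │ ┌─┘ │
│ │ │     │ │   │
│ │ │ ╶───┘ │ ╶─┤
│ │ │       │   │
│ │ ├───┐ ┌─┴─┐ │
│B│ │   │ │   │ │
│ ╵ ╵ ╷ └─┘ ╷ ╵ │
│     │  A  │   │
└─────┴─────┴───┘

Finding the shortest path from (5, 4) to (4, 0):
Path length: 7 steps
Directions: left → up → left → down → left → left → up

Solution:

┌───────┬───────┐
│       │       │
│ ╶─┬─┐ │ ┌───┐ │
│   │ │ │ │   │ │
├─┐ │ └─┘ │ ┌─┘ │
│ │ │     │ │   │
│ │ │ ╶───┘ │ ╶─┤
│ │ │       │   │
│ │ ├───┐ ┌─┴─┐ │
│B│ │x x│ │   │ │
│ ╵ ╵ ╷ └─┘ ╷ ╵ │
│x x x│x A  │   │
└─────┴─────┴───┘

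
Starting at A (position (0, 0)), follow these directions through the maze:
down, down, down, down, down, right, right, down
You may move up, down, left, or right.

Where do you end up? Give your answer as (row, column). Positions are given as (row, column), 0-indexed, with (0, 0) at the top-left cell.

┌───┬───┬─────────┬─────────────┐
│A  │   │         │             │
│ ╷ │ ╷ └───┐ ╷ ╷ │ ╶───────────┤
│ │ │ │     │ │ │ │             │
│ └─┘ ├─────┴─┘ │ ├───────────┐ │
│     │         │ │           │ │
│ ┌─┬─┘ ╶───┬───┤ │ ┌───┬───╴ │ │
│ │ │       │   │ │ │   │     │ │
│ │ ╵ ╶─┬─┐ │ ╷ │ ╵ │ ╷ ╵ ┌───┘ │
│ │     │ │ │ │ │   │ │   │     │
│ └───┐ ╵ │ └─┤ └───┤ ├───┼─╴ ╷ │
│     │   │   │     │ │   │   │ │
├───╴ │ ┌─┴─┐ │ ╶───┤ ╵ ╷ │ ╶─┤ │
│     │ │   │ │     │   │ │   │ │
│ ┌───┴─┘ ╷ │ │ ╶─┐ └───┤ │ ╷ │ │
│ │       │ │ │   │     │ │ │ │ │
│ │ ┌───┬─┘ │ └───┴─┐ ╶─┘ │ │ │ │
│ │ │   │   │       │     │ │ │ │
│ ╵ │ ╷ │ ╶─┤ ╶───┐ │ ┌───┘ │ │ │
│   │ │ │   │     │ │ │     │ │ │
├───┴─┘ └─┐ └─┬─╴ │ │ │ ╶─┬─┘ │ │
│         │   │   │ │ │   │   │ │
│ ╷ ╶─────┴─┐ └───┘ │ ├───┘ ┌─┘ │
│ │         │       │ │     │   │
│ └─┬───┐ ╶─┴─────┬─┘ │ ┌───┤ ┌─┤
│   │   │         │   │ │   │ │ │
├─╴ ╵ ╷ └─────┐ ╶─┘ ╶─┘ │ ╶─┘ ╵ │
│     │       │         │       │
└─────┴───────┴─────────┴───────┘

Following directions step by step:
Start: (0, 0)
  down: (0, 0) → (1, 0)
  down: (1, 0) → (2, 0)
  down: (2, 0) → (3, 0)
  down: (3, 0) → (4, 0)
  down: (4, 0) → (5, 0)
  right: (5, 0) → (5, 1)
  right: (5, 1) → (5, 2)
  down: (5, 2) → (6, 2)
Final position: (6, 2)

Path taken:

┌───┬───┬─────────┬─────────────┐
│A  │   │         │             │
│ ╷ │ ╷ └───┐ ╷ ╷ │ ╶───────────┤
│↓│ │ │     │ │ │ │             │
│ └─┘ ├─────┴─┘ │ ├───────────┐ │
│↓    │         │ │           │ │
│ ┌─┬─┘ ╶───┬───┤ │ ┌───┬───╴ │ │
│↓│ │       │   │ │ │   │     │ │
│ │ ╵ ╶─┬─┐ │ ╷ │ ╵ │ ╷ ╵ ┌───┘ │
│↓│     │ │ │ │ │   │ │   │     │
│ └───┐ ╵ │ └─┤ └───┤ ├───┼─╴ ╷ │
│↳ → ↓│   │   │     │ │   │   │ │
├───╴ │ ┌─┴─┐ │ ╶───┤ ╵ ╷ │ ╶─┤ │
│    B│ │   │ │     │   │ │   │ │
│ ┌───┴─┘ ╷ │ │ ╶─┐ └───┤ │ ╷ │ │
│ │       │ │ │   │     │ │ │ │ │
│ │ ┌───┬─┘ │ └───┴─┐ ╶─┘ │ │ │ │
│ │ │   │   │       │     │ │ │ │
│ ╵ │ ╷ │ ╶─┤ ╶───┐ │ ┌───┘ │ │ │
│   │ │ │   │     │ │ │     │ │ │
├───┴─┘ └─┐ └─┬─╴ │ │ │ ╶─┬─┘ │ │
│         │   │   │ │ │   │   │ │
│ ╷ ╶─────┴─┐ └───┘ │ ├───┘ ┌─┘ │
│ │         │       │ │     │   │
│ └─┬───┐ ╶─┴─────┬─┘ │ ┌───┤ ┌─┤
│   │   │         │   │ │   │ │ │
├─╴ ╵ ╷ └─────┐ ╶─┘ ╶─┘ │ ╶─┘ ╵ │
│     │       │         │       │
└─────┴───────┴─────────┴───────┘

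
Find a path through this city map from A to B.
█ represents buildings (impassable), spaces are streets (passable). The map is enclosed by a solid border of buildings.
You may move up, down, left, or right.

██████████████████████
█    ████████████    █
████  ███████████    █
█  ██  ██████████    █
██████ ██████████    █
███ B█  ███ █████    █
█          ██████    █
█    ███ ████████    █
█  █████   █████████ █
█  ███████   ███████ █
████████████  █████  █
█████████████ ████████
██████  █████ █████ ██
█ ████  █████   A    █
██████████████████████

Finding the shortest path from A to B:
Movement: cardinal only
Path length: 20 steps
Directions: left → left → left → up → up → up → left → up → left → left → up → left → left → up → up → left → left → left → left → up

Solution:

██████████████████████
█    ████████████    █
████  ███████████    █
█  ██  ██████████    █
██████ ██████████    █
███ B█  ███ █████    █
█   ↑←←←↰  ██████    █
█    ███↑████████    █
█  █████↑←↰█████████ █
█  ███████↑←↰███████ █
████████████↑↰█████  █
█████████████↑████████
██████  █████↑█████ ██
█ ████  █████↑←←A    █
██████████████████████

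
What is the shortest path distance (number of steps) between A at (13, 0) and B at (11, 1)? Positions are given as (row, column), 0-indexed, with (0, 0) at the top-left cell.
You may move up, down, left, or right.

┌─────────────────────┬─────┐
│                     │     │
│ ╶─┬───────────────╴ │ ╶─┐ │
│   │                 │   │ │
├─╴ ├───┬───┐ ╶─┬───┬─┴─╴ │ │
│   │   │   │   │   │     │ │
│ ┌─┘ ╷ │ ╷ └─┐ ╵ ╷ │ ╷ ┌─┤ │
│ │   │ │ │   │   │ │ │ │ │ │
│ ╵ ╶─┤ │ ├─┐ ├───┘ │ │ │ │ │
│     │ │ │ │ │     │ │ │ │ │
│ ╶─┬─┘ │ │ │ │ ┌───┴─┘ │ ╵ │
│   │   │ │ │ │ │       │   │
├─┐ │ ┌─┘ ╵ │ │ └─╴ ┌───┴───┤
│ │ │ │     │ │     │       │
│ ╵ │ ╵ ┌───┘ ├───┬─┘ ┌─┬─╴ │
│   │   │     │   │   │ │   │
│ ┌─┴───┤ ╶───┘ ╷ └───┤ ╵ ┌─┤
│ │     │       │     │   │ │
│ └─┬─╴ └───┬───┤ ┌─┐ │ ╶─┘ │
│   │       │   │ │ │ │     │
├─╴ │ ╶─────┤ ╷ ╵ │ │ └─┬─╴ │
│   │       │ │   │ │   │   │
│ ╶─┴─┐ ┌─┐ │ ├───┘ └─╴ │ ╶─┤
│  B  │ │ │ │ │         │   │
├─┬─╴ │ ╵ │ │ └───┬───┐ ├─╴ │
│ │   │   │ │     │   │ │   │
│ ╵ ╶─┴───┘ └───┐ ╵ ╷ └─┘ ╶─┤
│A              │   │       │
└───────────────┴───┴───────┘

Finding path from (13, 0) to (11, 1):
Path: (13,0) → (13,1) → (12,1) → (12,2) → (11,2) → (11,1)
Distance: 5 steps

Solution:

┌─────────────────────┬─────┐
│                     │     │
│ ╶─┬───────────────╴ │ ╶─┐ │
│   │                 │   │ │
├─╴ ├───┬───┐ ╶─┬───┬─┴─╴ │ │
│   │   │   │   │   │     │ │
│ ┌─┘ ╷ │ ╷ └─┐ ╵ ╷ │ ╷ ┌─┤ │
│ │   │ │ │   │   │ │ │ │ │ │
│ ╵ ╶─┤ │ ├─┐ ├───┘ │ │ │ │ │
│     │ │ │ │ │     │ │ │ │ │
│ ╶─┬─┘ │ │ │ │ ┌───┴─┘ │ ╵ │
│   │   │ │ │ │ │       │   │
├─┐ │ ┌─┘ ╵ │ │ └─╴ ┌───┴───┤
│ │ │ │     │ │     │       │
│ ╵ │ ╵ ┌───┘ ├───┬─┘ ┌─┬─╴ │
│   │   │     │   │   │ │   │
│ ┌─┴───┤ ╶───┘ ╷ └───┤ ╵ ┌─┤
│ │     │       │     │   │ │
│ └─┬─╴ └───┬───┤ ┌─┐ │ ╶─┘ │
│   │       │   │ │ │ │     │
├─╴ │ ╶─────┤ ╷ ╵ │ │ └─┬─╴ │
│   │       │ │   │ │   │   │
│ ╶─┴─┐ ┌─┐ │ ├───┘ └─╴ │ ╶─┤
│  B ↰│ │ │ │ │         │   │
├─┬─╴ │ ╵ │ │ └───┬───┐ ├─╴ │
│ │↱ ↑│   │ │     │   │ │   │
│ ╵ ╶─┴───┘ └───┐ ╵ ╷ └─┘ ╶─┤
│A ↑            │   │       │
└───────────────┴───┴───────┘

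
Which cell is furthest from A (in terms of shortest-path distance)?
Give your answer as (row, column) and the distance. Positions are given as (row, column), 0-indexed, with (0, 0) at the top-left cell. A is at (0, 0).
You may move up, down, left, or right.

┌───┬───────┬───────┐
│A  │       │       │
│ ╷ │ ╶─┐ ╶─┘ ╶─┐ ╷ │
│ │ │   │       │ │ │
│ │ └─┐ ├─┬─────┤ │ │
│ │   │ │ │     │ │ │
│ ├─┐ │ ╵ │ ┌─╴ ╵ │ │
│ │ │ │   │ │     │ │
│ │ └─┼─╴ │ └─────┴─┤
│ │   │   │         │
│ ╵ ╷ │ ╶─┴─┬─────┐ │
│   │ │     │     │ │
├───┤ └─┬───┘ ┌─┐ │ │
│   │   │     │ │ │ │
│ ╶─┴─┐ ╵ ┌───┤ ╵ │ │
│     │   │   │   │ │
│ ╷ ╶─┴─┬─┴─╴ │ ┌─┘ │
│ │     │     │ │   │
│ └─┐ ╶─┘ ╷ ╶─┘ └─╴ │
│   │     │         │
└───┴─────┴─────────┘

Computing BFS distances from A to all cells:
Furthest cell: (5, 5)
Distance: 62 steps

Path from A to the furthest cell:

┌───┬───────┬───────┐
│A  │↓ ← ↰  │↓ ← ↰  │
│ ╷ │ ╶─┐ ╶─┘ ╶─┐ ╷ │
│↓│ │↳ ↓│↑ ← ↲  │↑│ │
│ │ └─┐ ├─┬─────┤ │ │
│↓│   │↓│ │↱ → ↓│↑│ │
│ ├─┐ │ ╵ │ ┌─╴ ╵ │ │
│↓│ │ │↳ ↓│↑│  ↳ ↑│ │
│ │ └─┼─╴ │ └─────┴─┤
│↓│↱ ↓│↓ ↲│↑ ← ← ← ↰│
│ ╵ ╷ │ ╶─┴─┬─────┐ │
│↳ ↑│↓│↳ → B│↱ → ↓│↑│
├───┤ └─┬───┘ ┌─┐ │ │
│   │↳ ↓│↱ → ↑│ │↓│↑│
│ ╶─┴─┐ ╵ ┌───┤ ╵ │ │
│     │↳ ↑│   │↓ ↲│↑│
│ ╷ ╶─┴─┬─┴─╴ │ ┌─┘ │
│ │     │     │↓│  ↑│
│ └─┐ ╶─┘ ╷ ╶─┘ └─╴ │
│   │     │    ↳ → ↑│
└───┴─────┴─────────┘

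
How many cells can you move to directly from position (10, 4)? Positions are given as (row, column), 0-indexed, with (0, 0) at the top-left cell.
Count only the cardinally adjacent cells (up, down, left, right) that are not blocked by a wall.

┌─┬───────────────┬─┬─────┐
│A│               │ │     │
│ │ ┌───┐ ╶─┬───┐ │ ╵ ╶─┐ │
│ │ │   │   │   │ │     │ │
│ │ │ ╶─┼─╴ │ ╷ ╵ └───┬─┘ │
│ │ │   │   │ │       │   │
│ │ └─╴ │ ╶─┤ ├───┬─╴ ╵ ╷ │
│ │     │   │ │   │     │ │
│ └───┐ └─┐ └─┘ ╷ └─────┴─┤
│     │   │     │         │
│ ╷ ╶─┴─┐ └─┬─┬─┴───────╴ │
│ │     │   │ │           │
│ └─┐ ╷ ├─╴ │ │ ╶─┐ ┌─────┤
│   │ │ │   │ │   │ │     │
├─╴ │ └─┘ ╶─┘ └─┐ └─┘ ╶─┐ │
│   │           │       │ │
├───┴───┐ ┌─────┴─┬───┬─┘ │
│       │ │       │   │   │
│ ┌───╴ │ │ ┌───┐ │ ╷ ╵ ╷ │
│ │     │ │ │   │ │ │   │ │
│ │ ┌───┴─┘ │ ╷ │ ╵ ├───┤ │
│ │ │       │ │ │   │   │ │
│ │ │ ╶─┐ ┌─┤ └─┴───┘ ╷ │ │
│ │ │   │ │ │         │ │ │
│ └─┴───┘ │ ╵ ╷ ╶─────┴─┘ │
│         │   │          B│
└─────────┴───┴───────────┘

Checking passable neighbors of (10, 4):
Neighbors: (11, 4), (10, 3), (10, 5)
Count: 3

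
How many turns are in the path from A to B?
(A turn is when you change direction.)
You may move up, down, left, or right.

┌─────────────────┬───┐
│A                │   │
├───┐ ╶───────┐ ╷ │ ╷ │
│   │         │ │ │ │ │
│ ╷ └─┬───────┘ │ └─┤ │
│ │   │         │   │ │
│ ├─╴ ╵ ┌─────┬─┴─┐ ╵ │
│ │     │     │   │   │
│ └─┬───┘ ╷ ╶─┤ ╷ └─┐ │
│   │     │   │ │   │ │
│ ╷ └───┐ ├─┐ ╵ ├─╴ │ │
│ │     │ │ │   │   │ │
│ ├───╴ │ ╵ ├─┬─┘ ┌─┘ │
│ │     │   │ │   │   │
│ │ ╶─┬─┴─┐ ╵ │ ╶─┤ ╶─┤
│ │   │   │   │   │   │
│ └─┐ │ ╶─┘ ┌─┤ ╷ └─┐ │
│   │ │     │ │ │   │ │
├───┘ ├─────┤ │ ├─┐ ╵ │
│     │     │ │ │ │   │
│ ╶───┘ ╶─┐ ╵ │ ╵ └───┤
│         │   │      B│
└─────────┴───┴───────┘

Directions: right, right, right, right, right, right, right, right, down, down, right, down, right, down, down, down, left, down, right, down, down, left, up, left, up, left, down, down, down, right, right, right
Number of turns: 16

Solution:

┌─────────────────┬───┐
│A → → → → → → → ↓│   │
├───┐ ╶───────┐ ╷ │ ╷ │
│   │         │ │↓│ │ │
│ ╷ └─┬───────┘ │ └─┤ │
│ │   │         │↳ ↓│ │
│ ├─╴ ╵ ┌─────┬─┴─┐ ╵ │
│ │     │     │   │↳ ↓│
│ └─┬───┘ ╷ ╶─┤ ╷ └─┐ │
│   │     │   │ │   │↓│
│ ╷ └───┐ ├─┐ ╵ ├─╴ │ │
│ │     │ │ │   │   │↓│
│ ├───╴ │ ╵ ├─┬─┘ ┌─┘ │
│ │     │   │ │   │↓ ↲│
│ │ ╶─┬─┴─┐ ╵ │ ╶─┤ ╶─┤
│ │   │   │   │↓ ↰│↳ ↓│
│ └─┐ │ ╶─┘ ┌─┤ ╷ └─┐ │
│   │ │     │ │↓│↑ ↰│↓│
├───┘ ├─────┤ │ ├─┐ ╵ │
│     │     │ │↓│ │↑ ↲│
│ ╶───┘ ╶─┐ ╵ │ ╵ └───┤
│         │   │↳ → → B│
└─────────┴───┴───────┘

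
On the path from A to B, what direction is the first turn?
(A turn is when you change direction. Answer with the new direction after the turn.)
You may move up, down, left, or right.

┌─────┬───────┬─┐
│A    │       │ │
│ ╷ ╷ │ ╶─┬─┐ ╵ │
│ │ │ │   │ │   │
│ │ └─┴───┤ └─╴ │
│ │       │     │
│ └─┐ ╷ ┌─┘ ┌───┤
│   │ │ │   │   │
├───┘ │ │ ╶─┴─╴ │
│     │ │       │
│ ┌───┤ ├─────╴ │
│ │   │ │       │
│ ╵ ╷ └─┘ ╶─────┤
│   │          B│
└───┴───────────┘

Directions: right, down, down, right, down, down, left, left, down, down, right, up, right, down, right, right, right, right, right
First turn direction: down

Solution:

┌─────┬───────┬─┐
│A ↓  │       │ │
│ ╷ ╷ │ ╶─┬─┐ ╵ │
│ │↓│ │   │ │   │
│ │ └─┴───┤ └─╴ │
│ │↳ ↓    │     │
│ └─┐ ╷ ┌─┘ ┌───┤
│   │↓│ │   │   │
├───┘ │ │ ╶─┴─╴ │
│↓ ← ↲│ │       │
│ ┌───┤ ├─────╴ │
│↓│↱ ↓│ │       │
│ ╵ ╷ └─┘ ╶─────┤
│↳ ↑│↳ → → → → B│
└───┴───────────┘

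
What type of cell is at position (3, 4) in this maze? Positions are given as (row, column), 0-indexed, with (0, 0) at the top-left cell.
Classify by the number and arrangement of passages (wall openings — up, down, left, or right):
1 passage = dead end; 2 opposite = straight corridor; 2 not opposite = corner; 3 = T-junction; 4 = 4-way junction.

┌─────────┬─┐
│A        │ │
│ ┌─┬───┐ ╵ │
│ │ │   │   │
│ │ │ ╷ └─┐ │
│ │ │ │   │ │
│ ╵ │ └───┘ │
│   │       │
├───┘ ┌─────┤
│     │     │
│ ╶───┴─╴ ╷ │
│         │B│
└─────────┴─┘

Checking cell at (3, 4):
Number of passages: 2
Cell type: straight corridor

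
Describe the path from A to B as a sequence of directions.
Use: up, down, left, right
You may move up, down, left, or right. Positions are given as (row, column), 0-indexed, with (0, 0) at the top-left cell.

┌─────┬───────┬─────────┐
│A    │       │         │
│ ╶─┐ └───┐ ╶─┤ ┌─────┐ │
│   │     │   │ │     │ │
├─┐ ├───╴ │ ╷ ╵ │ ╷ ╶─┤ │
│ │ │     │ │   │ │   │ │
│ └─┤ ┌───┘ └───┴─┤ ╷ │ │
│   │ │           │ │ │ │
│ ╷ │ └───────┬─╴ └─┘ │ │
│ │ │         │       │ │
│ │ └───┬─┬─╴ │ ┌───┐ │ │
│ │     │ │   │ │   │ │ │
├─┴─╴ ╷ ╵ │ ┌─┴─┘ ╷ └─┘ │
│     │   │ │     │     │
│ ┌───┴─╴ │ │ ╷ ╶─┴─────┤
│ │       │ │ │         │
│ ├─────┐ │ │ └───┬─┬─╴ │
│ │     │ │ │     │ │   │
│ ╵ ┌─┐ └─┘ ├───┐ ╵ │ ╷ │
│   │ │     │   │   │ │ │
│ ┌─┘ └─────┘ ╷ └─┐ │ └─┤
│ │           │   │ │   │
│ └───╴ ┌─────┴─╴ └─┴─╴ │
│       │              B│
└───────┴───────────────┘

Finding the path and converting it to directions:
Path through cells: (0,0) → (0,1) → (0,2) → (1,2) → (1,3) → (1,4) → (2,4) → (2,3) → (2,2) → (3,2) → (4,2) → (4,3) → (4,4) → (4,5) → (4,6) → (5,6) → (5,5) → (6,5) → (7,5) → (8,5) → (9,5) → (9,4) → (9,3) → (8,3) → (8,2) → (8,1) → (9,1) → (9,0) → (10,0) → (11,0) → (11,1) → (11,2) → (11,3) → (10,3) → (10,4) → (10,5) → (10,6) → (9,6) → (9,7) → (10,7) → (10,8) → (11,8) → (11,9) → (11,10) → (11,11)
Directions: right, right, down, right, right, down, left, left, down, down, right, right, right, right, down, left, down, down, down, down, left, left, up, left, left, down, left, down, down, right, right, right, up, right, right, right, up, right, down, right, down, right, right, right

Solution:

┌─────┬───────┬─────────┐
│A → ↓│       │         │
│ ╶─┐ └───┐ ╶─┤ ┌─────┐ │
│   │↳ → ↓│   │ │     │ │
├─┐ ├───╴ │ ╷ ╵ │ ╷ ╶─┤ │
│ │ │↓ ← ↲│ │   │ │   │ │
│ └─┤ ┌───┘ └───┴─┤ ╷ │ │
│   │↓│           │ │ │ │
│ ╷ │ └───────┬─╴ └─┘ │ │
│ │ │↳ → → → ↓│       │ │
│ │ └───┬─┬─╴ │ ┌───┐ │ │
│ │     │ │↓ ↲│ │   │ │ │
├─┴─╴ ╷ ╵ │ ┌─┴─┘ ╷ └─┘ │
│     │   │↓│     │     │
│ ┌───┴─╴ │ │ ╷ ╶─┴─────┤
│ │       │↓│ │         │
│ ├─────┐ │ │ └───┬─┬─╴ │
│ │↓ ← ↰│ │↓│     │ │   │
│ ╵ ┌─┐ └─┘ ├───┐ ╵ │ ╷ │
│↓ ↲│ │↑ ← ↲│↱ ↓│   │ │ │
│ ┌─┘ └─────┘ ╷ └─┐ │ └─┤
│↓│    ↱ → → ↑│↳ ↓│ │   │
│ └───╴ ┌─────┴─╴ └─┴─╴ │
│↳ → → ↑│        ↳ → → B│
└───────┴───────────────┘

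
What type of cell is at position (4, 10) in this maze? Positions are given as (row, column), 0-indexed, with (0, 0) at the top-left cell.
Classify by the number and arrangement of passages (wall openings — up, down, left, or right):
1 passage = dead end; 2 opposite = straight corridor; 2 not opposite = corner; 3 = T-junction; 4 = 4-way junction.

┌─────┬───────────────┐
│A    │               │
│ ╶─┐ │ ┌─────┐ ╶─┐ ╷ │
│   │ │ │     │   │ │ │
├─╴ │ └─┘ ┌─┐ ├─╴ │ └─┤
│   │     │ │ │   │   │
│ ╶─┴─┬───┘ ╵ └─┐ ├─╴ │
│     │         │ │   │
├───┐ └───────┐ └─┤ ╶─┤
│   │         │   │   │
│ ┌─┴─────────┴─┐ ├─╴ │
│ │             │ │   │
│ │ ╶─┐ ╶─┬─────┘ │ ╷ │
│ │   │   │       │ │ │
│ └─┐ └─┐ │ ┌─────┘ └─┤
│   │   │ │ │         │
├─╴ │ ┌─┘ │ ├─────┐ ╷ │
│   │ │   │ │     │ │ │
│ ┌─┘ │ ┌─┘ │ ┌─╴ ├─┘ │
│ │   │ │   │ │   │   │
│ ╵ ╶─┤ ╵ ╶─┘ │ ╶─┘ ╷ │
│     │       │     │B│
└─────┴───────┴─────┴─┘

Checking cell at (4, 10):
Number of passages: 2
Cell type: corner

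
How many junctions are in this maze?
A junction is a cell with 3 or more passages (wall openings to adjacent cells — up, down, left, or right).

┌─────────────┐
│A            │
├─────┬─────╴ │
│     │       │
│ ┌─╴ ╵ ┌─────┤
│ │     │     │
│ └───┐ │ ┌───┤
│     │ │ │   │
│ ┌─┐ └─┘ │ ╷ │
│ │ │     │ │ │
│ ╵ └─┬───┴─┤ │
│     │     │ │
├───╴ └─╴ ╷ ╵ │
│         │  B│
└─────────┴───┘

Checking each cell for number of passages:

Junctions found (3+ passages):
  (2, 2): 3 passages
  (2, 3): 3 passages
  (3, 0): 3 passages
  (5, 1): 3 passages
  (5, 4): 3 passages
  (6, 2): 3 passages
Total junctions: 6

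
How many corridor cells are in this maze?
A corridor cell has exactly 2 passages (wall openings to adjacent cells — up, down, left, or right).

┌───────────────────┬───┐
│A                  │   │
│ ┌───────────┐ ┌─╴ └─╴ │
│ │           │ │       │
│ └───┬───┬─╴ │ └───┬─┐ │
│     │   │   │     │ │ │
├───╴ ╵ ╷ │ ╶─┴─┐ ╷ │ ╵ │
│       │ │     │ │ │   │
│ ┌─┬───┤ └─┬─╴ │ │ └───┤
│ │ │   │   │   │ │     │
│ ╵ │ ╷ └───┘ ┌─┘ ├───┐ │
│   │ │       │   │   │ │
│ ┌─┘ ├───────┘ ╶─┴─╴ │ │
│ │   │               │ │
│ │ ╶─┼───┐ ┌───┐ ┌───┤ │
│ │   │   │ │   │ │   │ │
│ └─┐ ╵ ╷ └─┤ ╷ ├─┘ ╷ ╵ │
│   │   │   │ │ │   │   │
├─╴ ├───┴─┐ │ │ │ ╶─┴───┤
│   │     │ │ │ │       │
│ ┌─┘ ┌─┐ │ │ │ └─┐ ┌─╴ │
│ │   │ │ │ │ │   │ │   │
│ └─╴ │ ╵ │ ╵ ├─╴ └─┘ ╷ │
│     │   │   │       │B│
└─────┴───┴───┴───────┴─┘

Counting cells with exactly 2 passages:
Total corridor cells: 116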